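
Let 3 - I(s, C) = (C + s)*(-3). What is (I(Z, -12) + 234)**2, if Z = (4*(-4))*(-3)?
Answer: 119025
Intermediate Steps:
Z = 48 (Z = -16*(-3) = 48)
I(s, C) = 3 + 3*C + 3*s (I(s, C) = 3 - (C + s)*(-3) = 3 - (-3*C - 3*s) = 3 + (3*C + 3*s) = 3 + 3*C + 3*s)
(I(Z, -12) + 234)**2 = ((3 + 3*(-12) + 3*48) + 234)**2 = ((3 - 36 + 144) + 234)**2 = (111 + 234)**2 = 345**2 = 119025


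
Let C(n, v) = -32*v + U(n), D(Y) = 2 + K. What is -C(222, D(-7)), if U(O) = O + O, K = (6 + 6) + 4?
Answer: 132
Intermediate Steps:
K = 16 (K = 12 + 4 = 16)
U(O) = 2*O
D(Y) = 18 (D(Y) = 2 + 16 = 18)
C(n, v) = -32*v + 2*n
-C(222, D(-7)) = -(-32*18 + 2*222) = -(-576 + 444) = -1*(-132) = 132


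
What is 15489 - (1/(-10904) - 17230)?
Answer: 356767977/10904 ≈ 32719.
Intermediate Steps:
15489 - (1/(-10904) - 17230) = 15489 - (-1/10904 - 17230) = 15489 - 1*(-187875921/10904) = 15489 + 187875921/10904 = 356767977/10904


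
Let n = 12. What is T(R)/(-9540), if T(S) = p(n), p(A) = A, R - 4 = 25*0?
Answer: -1/795 ≈ -0.0012579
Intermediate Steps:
R = 4 (R = 4 + 25*0 = 4 + 0 = 4)
T(S) = 12
T(R)/(-9540) = 12/(-9540) = 12*(-1/9540) = -1/795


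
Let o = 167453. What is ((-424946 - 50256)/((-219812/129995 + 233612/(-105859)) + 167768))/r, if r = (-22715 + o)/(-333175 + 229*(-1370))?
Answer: 41473723824870794275/3275939465766582648 ≈ 12.660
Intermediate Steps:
r = -48246/215635 (r = (-22715 + 167453)/(-333175 + 229*(-1370)) = 144738/(-333175 - 313730) = 144738/(-646905) = 144738*(-1/646905) = -48246/215635 ≈ -0.22374)
((-424946 - 50256)/((-219812/129995 + 233612/(-105859)) + 167768))/r = ((-424946 - 50256)/((-219812/129995 + 233612/(-105859)) + 167768))/(-48246/215635) = -475202/((-219812*1/129995 + 233612*(-1/105859)) + 167768)*(-215635/48246) = -475202/((-219812/129995 - 233612/105859) + 167768)*(-215635/48246) = -475202/(-53637470448/13761140705 + 167768)*(-215635/48246) = -475202/2308625416325992/13761140705*(-215635/48246) = -475202*13761140705/2308625416325992*(-215635/48246) = -3269660792648705/1154312708162996*(-215635/48246) = 41473723824870794275/3275939465766582648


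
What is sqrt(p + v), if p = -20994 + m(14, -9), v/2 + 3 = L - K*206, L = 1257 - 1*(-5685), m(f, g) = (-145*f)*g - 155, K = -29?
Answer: sqrt(22947) ≈ 151.48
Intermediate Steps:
m(f, g) = -155 - 145*f*g (m(f, g) = -145*f*g - 155 = -155 - 145*f*g)
L = 6942 (L = 1257 + 5685 = 6942)
v = 25826 (v = -6 + 2*(6942 - (-29)*206) = -6 + 2*(6942 - 1*(-5974)) = -6 + 2*(6942 + 5974) = -6 + 2*12916 = -6 + 25832 = 25826)
p = -2879 (p = -20994 + (-155 - 145*14*(-9)) = -20994 + (-155 + 18270) = -20994 + 18115 = -2879)
sqrt(p + v) = sqrt(-2879 + 25826) = sqrt(22947)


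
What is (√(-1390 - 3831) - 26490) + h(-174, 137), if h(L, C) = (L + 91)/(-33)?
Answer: -874087/33 + I*√5221 ≈ -26488.0 + 72.256*I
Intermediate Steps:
h(L, C) = -91/33 - L/33 (h(L, C) = (91 + L)*(-1/33) = -91/33 - L/33)
(√(-1390 - 3831) - 26490) + h(-174, 137) = (√(-1390 - 3831) - 26490) + (-91/33 - 1/33*(-174)) = (√(-5221) - 26490) + (-91/33 + 58/11) = (I*√5221 - 26490) + 83/33 = (-26490 + I*√5221) + 83/33 = -874087/33 + I*√5221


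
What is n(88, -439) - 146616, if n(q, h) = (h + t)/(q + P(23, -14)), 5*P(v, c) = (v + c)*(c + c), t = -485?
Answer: -6892107/47 ≈ -1.4664e+5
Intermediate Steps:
P(v, c) = 2*c*(c + v)/5 (P(v, c) = ((v + c)*(c + c))/5 = ((c + v)*(2*c))/5 = (2*c*(c + v))/5 = 2*c*(c + v)/5)
n(q, h) = (-485 + h)/(-252/5 + q) (n(q, h) = (h - 485)/(q + (⅖)*(-14)*(-14 + 23)) = (-485 + h)/(q + (⅖)*(-14)*9) = (-485 + h)/(q - 252/5) = (-485 + h)/(-252/5 + q))
n(88, -439) - 146616 = 5*(-485 - 439)/(-252 + 5*88) - 146616 = 5*(-924)/(-252 + 440) - 146616 = 5*(-924)/188 - 146616 = 5*(1/188)*(-924) - 146616 = -1155/47 - 146616 = -6892107/47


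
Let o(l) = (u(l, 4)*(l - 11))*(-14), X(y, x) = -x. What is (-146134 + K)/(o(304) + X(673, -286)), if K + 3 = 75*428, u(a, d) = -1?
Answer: -114037/4388 ≈ -25.988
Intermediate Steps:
K = 32097 (K = -3 + 75*428 = -3 + 32100 = 32097)
o(l) = -154 + 14*l (o(l) = -(l - 11)*(-14) = -(-11 + l)*(-14) = (11 - l)*(-14) = -154 + 14*l)
(-146134 + K)/(o(304) + X(673, -286)) = (-146134 + 32097)/((-154 + 14*304) - 1*(-286)) = -114037/((-154 + 4256) + 286) = -114037/(4102 + 286) = -114037/4388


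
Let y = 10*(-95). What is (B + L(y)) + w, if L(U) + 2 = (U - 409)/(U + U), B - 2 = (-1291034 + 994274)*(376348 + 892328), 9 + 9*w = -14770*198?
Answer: -715335967930541/1900 ≈ -3.7649e+11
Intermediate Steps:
w = -324941 (w = -1 + (-14770*198)/9 = -1 + (⅑)*(-2924460) = -1 - 324940 = -324941)
y = -950
B = -376492289758 (B = 2 + (-1291034 + 994274)*(376348 + 892328) = 2 - 296760*1268676 = 2 - 376492289760 = -376492289758)
L(U) = -2 + (-409 + U)/(2*U) (L(U) = -2 + (U - 409)/(U + U) = -2 + (-409 + U)/((2*U)) = -2 + (-409 + U)*(1/(2*U)) = -2 + (-409 + U)/(2*U))
(B + L(y)) + w = (-376492289758 + (½)*(-409 - 3*(-950))/(-950)) - 324941 = (-376492289758 + (½)*(-1/950)*(-409 + 2850)) - 324941 = (-376492289758 + (½)*(-1/950)*2441) - 324941 = (-376492289758 - 2441/1900) - 324941 = -715335350542641/1900 - 324941 = -715335967930541/1900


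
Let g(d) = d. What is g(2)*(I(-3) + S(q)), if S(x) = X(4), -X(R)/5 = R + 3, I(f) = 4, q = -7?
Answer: -62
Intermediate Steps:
X(R) = -15 - 5*R (X(R) = -5*(R + 3) = -5*(3 + R) = -15 - 5*R)
S(x) = -35 (S(x) = -15 - 5*4 = -15 - 20 = -35)
g(2)*(I(-3) + S(q)) = 2*(4 - 35) = 2*(-31) = -62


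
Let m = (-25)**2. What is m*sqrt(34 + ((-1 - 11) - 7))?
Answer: 625*sqrt(15) ≈ 2420.6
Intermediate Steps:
m = 625
m*sqrt(34 + ((-1 - 11) - 7)) = 625*sqrt(34 + ((-1 - 11) - 7)) = 625*sqrt(34 + (-12 - 7)) = 625*sqrt(34 - 19) = 625*sqrt(15)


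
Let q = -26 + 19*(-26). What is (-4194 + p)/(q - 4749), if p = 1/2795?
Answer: 11722229/14726855 ≈ 0.79598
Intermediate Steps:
p = 1/2795 ≈ 0.00035778
q = -520 (q = -26 - 494 = -520)
(-4194 + p)/(q - 4749) = (-4194 + 1/2795)/(-520 - 4749) = -11722229/2795/(-5269) = -11722229/2795*(-1/5269) = 11722229/14726855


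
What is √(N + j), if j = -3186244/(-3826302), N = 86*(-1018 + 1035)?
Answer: 2*√1338545607423621/1913151 ≈ 38.247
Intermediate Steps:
N = 1462 (N = 86*17 = 1462)
j = 1593122/1913151 (j = -3186244*(-1/3826302) = 1593122/1913151 ≈ 0.83272)
√(N + j) = √(1462 + 1593122/1913151) = √(2798619884/1913151) = 2*√1338545607423621/1913151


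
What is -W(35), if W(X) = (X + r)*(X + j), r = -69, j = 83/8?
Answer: 6171/4 ≈ 1542.8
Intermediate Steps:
j = 83/8 (j = 83*(1/8) = 83/8 ≈ 10.375)
W(X) = (-69 + X)*(83/8 + X) (W(X) = (X - 69)*(X + 83/8) = (-69 + X)*(83/8 + X))
-W(35) = -(-5727/8 + 35**2 - 469/8*35) = -(-5727/8 + 1225 - 16415/8) = -1*(-6171/4) = 6171/4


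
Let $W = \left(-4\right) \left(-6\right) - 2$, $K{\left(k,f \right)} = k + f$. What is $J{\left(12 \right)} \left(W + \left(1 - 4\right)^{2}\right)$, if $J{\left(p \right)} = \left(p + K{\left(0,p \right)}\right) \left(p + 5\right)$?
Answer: $12648$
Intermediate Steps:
$K{\left(k,f \right)} = f + k$
$J{\left(p \right)} = 2 p \left(5 + p\right)$ ($J{\left(p \right)} = \left(p + \left(p + 0\right)\right) \left(p + 5\right) = \left(p + p\right) \left(5 + p\right) = 2 p \left(5 + p\right)$)
$W = 22$ ($W = 24 - 2 = 22$)
$J{\left(12 \right)} \left(W + \left(1 - 4\right)^{2}\right) = 2 \cdot 12 \left(5 + 12\right) \left(22 + \left(1 - 4\right)^{2}\right) = 2 \cdot 12 \cdot 17 \left(22 + \left(-3\right)^{2}\right) = 408 \left(22 + 9\right) = 408 \cdot 31 = 12648$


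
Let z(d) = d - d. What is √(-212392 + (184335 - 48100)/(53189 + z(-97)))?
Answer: I*√600864529979217/53189 ≈ 460.86*I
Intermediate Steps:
z(d) = 0
√(-212392 + (184335 - 48100)/(53189 + z(-97))) = √(-212392 + (184335 - 48100)/(53189 + 0)) = √(-212392 + 136235/53189) = √(-11296781853/53189) = I*√600864529979217/53189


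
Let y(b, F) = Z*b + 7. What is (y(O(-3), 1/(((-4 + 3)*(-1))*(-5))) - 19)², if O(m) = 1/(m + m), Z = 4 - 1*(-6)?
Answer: 1681/9 ≈ 186.78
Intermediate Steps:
Z = 10 (Z = 4 + 6 = 10)
O(m) = 1/(2*m)
y(b, F) = 7 + 10*b (y(b, F) = 10*b + 7 = 7 + 10*b)
(y(O(-3), 1/(((-4 + 3)*(-1))*(-5))) - 19)² = ((7 + 10*((½)/(-3))) - 19)² = ((7 + 10*((½)*(-⅓))) - 19)² = ((7 + 10*(-⅙)) - 19)² = ((7 - 5/3) - 19)² = (16/3 - 19)² = (-41/3)² = 1681/9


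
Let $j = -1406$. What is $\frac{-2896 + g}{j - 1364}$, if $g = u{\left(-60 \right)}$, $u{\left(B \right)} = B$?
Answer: $\frac{1478}{1385} \approx 1.0671$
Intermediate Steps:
$g = -60$
$\frac{-2896 + g}{j - 1364} = \frac{-2896 - 60}{-1406 - 1364} = - \frac{2956}{-2770} = \left(-2956\right) \left(- \frac{1}{2770}\right) = \frac{1478}{1385}$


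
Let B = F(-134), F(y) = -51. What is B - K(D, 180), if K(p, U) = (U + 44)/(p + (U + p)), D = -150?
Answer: -737/15 ≈ -49.133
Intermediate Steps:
B = -51
K(p, U) = (44 + U)/(U + 2*p)
B - K(D, 180) = -51 - (44 + 180)/(180 + 2*(-150)) = -51 - 224/(180 - 300) = -51 - 224/(-120) = -51 - (-1)*224/120 = -51 - 1*(-28/15) = -51 + 28/15 = -737/15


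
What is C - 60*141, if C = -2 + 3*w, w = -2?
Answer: -8468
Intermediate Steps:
C = -8 (C = -2 + 3*(-2) = -2 - 6 = -8)
C - 60*141 = -8 - 60*141 = -8 - 8460 = -8468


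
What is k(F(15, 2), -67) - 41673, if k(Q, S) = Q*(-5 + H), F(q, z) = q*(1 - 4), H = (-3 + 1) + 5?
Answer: -41583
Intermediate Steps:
H = 3 (H = -2 + 5 = 3)
F(q, z) = -3*q (F(q, z) = q*(-3) = -3*q)
k(Q, S) = -2*Q (k(Q, S) = Q*(-5 + 3) = Q*(-2) = -2*Q)
k(F(15, 2), -67) - 41673 = -(-6)*15 - 41673 = -2*(-45) - 41673 = 90 - 41673 = -41583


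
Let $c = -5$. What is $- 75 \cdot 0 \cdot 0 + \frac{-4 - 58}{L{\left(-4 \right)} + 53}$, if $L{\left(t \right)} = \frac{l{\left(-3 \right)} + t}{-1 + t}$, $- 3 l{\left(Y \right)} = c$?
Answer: $- \frac{465}{401} \approx -1.1596$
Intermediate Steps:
$l{\left(Y \right)} = \frac{5}{3}$ ($l{\left(Y \right)} = \left(- \frac{1}{3}\right) \left(-5\right) = \frac{5}{3}$)
$L{\left(t \right)} = \frac{\frac{5}{3} + t}{-1 + t}$
$- 75 \cdot 0 \cdot 0 + \frac{-4 - 58}{L{\left(-4 \right)} + 53} = - 75 \cdot 0 \cdot 0 + \frac{-4 - 58}{\frac{\frac{5}{3} - 4}{-1 - 4} + 53} = \left(-75\right) 0 - \frac{62}{\frac{1}{-5} \left(- \frac{7}{3}\right) + 53} = 0 - \frac{62}{\left(- \frac{1}{5}\right) \left(- \frac{7}{3}\right) + 53} = 0 - \frac{62}{\frac{7}{15} + 53} = 0 - \frac{62}{\frac{802}{15}} = 0 - \frac{465}{401} = - \frac{465}{401}$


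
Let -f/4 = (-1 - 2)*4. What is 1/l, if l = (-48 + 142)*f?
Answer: 1/4512 ≈ 0.00022163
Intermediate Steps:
f = 48 (f = -4*(-1 - 2)*4 = -(-12)*4 = -4*(-12) = 48)
l = 4512 (l = (-48 + 142)*48 = 94*48 = 4512)
1/l = 1/4512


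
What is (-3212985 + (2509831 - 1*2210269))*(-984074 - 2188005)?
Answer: 9241607916417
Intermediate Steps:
(-3212985 + (2509831 - 1*2210269))*(-984074 - 2188005) = (-3212985 + (2509831 - 2210269))*(-3172079) = (-3212985 + 299562)*(-3172079) = -2913423*(-3172079) = 9241607916417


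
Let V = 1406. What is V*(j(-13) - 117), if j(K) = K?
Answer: -182780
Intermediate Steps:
V*(j(-13) - 117) = 1406*(-13 - 117) = 1406*(-130) = -182780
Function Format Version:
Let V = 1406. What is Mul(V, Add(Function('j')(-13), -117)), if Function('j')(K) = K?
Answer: -182780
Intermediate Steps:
Mul(V, Add(Function('j')(-13), -117)) = Mul(1406, Add(-13, -117)) = Mul(1406, -130) = -182780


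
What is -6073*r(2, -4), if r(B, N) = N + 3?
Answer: 6073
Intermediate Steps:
r(B, N) = 3 + N
-6073*r(2, -4) = -6073*(3 - 4) = -6073*(-1) = 6073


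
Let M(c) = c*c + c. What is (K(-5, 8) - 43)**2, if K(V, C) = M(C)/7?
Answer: 52441/49 ≈ 1070.2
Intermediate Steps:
M(c) = c + c**2 (M(c) = c**2 + c = c + c**2)
K(V, C) = C*(1 + C)/7 (K(V, C) = (C*(1 + C))/7 = (C*(1 + C))*(1/7) = C*(1 + C)/7)
(K(-5, 8) - 43)**2 = ((1/7)*8*(1 + 8) - 43)**2 = ((1/7)*8*9 - 43)**2 = (72/7 - 43)**2 = (-229/7)**2 = 52441/49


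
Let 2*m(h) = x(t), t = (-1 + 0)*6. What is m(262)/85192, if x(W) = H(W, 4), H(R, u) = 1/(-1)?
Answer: -1/170384 ≈ -5.8691e-6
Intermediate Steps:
H(R, u) = -1
t = -6 (t = -1*6 = -6)
x(W) = -1
m(h) = -1/2 (m(h) = (1/2)*(-1) = -1/2)
m(262)/85192 = -1/2/85192 = -1/2*1/85192 = -1/170384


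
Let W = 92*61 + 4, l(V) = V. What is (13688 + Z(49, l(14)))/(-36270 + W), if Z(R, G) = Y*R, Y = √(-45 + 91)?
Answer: -6844/15327 - 49*√46/30654 ≈ -0.45737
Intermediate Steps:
Y = √46 ≈ 6.7823
Z(R, G) = R*√46 (Z(R, G) = √46*R = R*√46)
W = 5616 (W = 5612 + 4 = 5616)
(13688 + Z(49, l(14)))/(-36270 + W) = (13688 + 49*√46)/(-36270 + 5616) = (13688 + 49*√46)/(-30654) = (13688 + 49*√46)*(-1/30654) = -6844/15327 - 49*√46/30654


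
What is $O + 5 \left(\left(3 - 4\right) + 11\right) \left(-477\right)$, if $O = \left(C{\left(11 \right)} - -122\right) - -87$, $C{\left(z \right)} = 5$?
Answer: $-23636$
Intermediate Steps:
$O = 214$ ($O = \left(5 - -122\right) - -87 = \left(5 + 122\right) + 87 = 127 + 87 = 214$)
$O + 5 \left(\left(3 - 4\right) + 11\right) \left(-477\right) = 214 + 5 \left(\left(3 - 4\right) + 11\right) \left(-477\right) = 214 + 5 \left(-1 + 11\right) \left(-477\right) = 214 + 5 \cdot 10 \left(-477\right) = 214 + 50 \left(-477\right) = 214 - 23850 = -23636$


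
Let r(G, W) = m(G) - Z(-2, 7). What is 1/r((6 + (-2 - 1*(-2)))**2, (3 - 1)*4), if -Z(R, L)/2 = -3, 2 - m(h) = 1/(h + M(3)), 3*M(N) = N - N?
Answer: -36/145 ≈ -0.24828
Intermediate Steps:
M(N) = 0 (M(N) = (N - N)/3 = (1/3)*0 = 0)
m(h) = 2 - 1/h (m(h) = 2 - 1/(h + 0) = 2 - 1/h)
Z(R, L) = 6 (Z(R, L) = -2*(-3) = 6)
r(G, W) = -4 - 1/G (r(G, W) = (2 - 1/G) - 1*6 = (2 - 1/G) - 6 = -4 - 1/G)
1/r((6 + (-2 - 1*(-2)))**2, (3 - 1)*4) = 1/(-4 - 1/((6 + (-2 - 1*(-2)))**2)) = 1/(-4 - 1/((6 + (-2 + 2))**2)) = 1/(-4 - 1/((6 + 0)**2)) = 1/(-4 - 1/(6**2)) = 1/(-4 - 1/36) = 1/(-145/36) = -36/145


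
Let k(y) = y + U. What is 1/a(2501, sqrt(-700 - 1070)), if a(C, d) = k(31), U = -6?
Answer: 1/25 ≈ 0.040000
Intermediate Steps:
k(y) = -6 + y (k(y) = y - 6 = -6 + y)
a(C, d) = 25 (a(C, d) = -6 + 31 = 25)
1/a(2501, sqrt(-700 - 1070)) = 1/25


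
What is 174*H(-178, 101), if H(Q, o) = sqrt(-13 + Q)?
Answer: 174*I*sqrt(191) ≈ 2404.7*I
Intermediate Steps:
174*H(-178, 101) = 174*sqrt(-13 - 178) = 174*sqrt(-191) = 174*(I*sqrt(191)) = 174*I*sqrt(191)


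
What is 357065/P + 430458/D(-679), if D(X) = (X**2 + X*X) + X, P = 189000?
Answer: 11724494977/4975576200 ≈ 2.3564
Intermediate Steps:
D(X) = X + 2*X**2 (D(X) = (X**2 + X**2) + X = 2*X**2 + X = X + 2*X**2)
357065/P + 430458/D(-679) = 357065/189000 + 430458/((-679*(1 + 2*(-679)))) = 357065*(1/189000) + 430458/((-679*(1 - 1358))) = 71413/37800 + 430458/((-679*(-1357))) = 71413/37800 + 430458/921403 = 71413/37800 + 430458*(1/921403) = 71413/37800 + 61494/131629 = 11724494977/4975576200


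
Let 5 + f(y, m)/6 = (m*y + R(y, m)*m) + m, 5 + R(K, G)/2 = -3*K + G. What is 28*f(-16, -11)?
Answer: -91392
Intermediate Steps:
R(K, G) = -10 - 6*K + 2*G (R(K, G) = -10 + 2*(-3*K + G) = -10 + 2*(G - 3*K) = -10 + (-6*K + 2*G) = -10 - 6*K + 2*G)
f(y, m) = -30 + 6*m + 6*m*y + 6*m*(-10 - 6*y + 2*m) (f(y, m) = -30 + 6*((m*y + (-10 - 6*y + 2*m)*m) + m) = -30 + 6*((m*y + m*(-10 - 6*y + 2*m)) + m) = -30 + 6*(m + m*y + m*(-10 - 6*y + 2*m)) = -30 + (6*m + 6*m*y + 6*m*(-10 - 6*y + 2*m)) = -30 + 6*m + 6*m*y + 6*m*(-10 - 6*y + 2*m))
28*f(-16, -11) = 28*(-30 - 54*(-11) + 12*(-11)² - 30*(-11)*(-16)) = 28*(-30 + 594 + 12*121 - 5280) = 28*(-30 + 594 + 1452 - 5280) = 28*(-3264) = -91392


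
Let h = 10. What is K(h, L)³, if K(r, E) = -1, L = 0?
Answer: -1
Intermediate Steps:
K(h, L)³ = (-1)³ = -1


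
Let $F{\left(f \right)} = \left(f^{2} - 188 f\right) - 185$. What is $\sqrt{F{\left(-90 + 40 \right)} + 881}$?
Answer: $2 \sqrt{3149} \approx 112.23$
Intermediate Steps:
$F{\left(f \right)} = -185 + f^{2} - 188 f$
$\sqrt{F{\left(-90 + 40 \right)} + 881} = \sqrt{\left(-185 + \left(-90 + 40\right)^{2} - 188 \left(-90 + 40\right)\right) + 881} = \sqrt{\left(-185 + \left(-50\right)^{2} - -9400\right) + 881} = \sqrt{\left(-185 + 2500 + 9400\right) + 881} = \sqrt{11715 + 881} = \sqrt{12596} = 2 \sqrt{3149}$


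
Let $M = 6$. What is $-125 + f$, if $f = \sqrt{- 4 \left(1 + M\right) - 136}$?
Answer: $-125 + 2 i \sqrt{41} \approx -125.0 + 12.806 i$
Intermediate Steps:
$f = 2 i \sqrt{41}$ ($f = \sqrt{- 4 \left(1 + 6\right) - 136} = \sqrt{\left(-4\right) 7 - 136} = \sqrt{-28 - 136} = \sqrt{-164} = 2 i \sqrt{41} \approx 12.806 i$)
$-125 + f = -125 + 2 i \sqrt{41}$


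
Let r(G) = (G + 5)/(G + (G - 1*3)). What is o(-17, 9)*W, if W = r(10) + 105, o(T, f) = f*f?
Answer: 145800/17 ≈ 8576.5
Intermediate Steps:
r(G) = (5 + G)/(-3 + 2*G) (r(G) = (5 + G)/(G + (G - 3)) = (5 + G)/(G + (-3 + G)) = (5 + G)/(-3 + 2*G))
o(T, f) = f²
W = 1800/17 (W = (5 + 10)/(-3 + 2*10) + 105 = 15/(-3 + 20) + 105 = 15/17 + 105 = 1800/17 ≈ 105.88)
o(-17, 9)*W = 9²*(1800/17) = 81*(1800/17) = 145800/17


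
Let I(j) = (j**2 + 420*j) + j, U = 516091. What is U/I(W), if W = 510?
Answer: 516091/474810 ≈ 1.0869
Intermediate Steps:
I(j) = j**2 + 421*j
U/I(W) = 516091/((510*(421 + 510))) = 516091/((510*931)) = 516091/474810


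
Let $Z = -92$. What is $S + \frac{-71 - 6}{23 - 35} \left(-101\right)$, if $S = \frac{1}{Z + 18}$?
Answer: $- \frac{287755}{444} \approx -648.1$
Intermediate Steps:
$S = - \frac{1}{74}$ ($S = \frac{1}{-92 + 18} = \frac{1}{-74} = - \frac{1}{74} \approx -0.013514$)
$S + \frac{-71 - 6}{23 - 35} \left(-101\right) = - \frac{1}{74} + \frac{-71 - 6}{23 - 35} \left(-101\right) = - \frac{1}{74} + - \frac{77}{-12} \left(-101\right) = - \frac{1}{74} + \left(-77\right) \left(- \frac{1}{12}\right) \left(-101\right) = - \frac{1}{74} + \frac{77}{12} \left(-101\right) = - \frac{1}{74} - \frac{7777}{12} = - \frac{287755}{444}$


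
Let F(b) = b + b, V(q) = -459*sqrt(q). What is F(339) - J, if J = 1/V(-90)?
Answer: 678 - I*sqrt(10)/13770 ≈ 678.0 - 0.00022965*I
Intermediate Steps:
F(b) = 2*b
J = I*sqrt(10)/13770 (J = 1/(-1377*I*sqrt(10)) = I*sqrt(10)/13770 ≈ 0.00022965*I)
F(339) - J = 2*339 - I*sqrt(10)/13770 = 678 - I*sqrt(10)/13770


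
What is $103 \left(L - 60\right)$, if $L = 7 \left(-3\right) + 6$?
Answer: $-7725$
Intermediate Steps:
$L = -15$ ($L = -21 + 6 = -15$)
$103 \left(L - 60\right) = 103 \left(-15 - 60\right) = 103 \left(-75\right) = -7725$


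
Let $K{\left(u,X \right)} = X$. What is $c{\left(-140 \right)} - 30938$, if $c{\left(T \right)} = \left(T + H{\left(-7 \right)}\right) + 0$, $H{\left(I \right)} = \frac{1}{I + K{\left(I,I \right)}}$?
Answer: $- \frac{435093}{14} \approx -31078.0$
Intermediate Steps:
$H{\left(I \right)} = \frac{1}{2 I}$ ($H{\left(I \right)} = \frac{1}{I + I} = \frac{1}{2 I}$)
$c{\left(T \right)} = - \frac{1}{14} + T$ ($c{\left(T \right)} = \left(T + \frac{1}{2 \left(-7\right)}\right) + 0 = \left(T + \frac{1}{2} \left(- \frac{1}{7}\right)\right) + 0 = \left(T - \frac{1}{14}\right) + 0 = \left(- \frac{1}{14} + T\right) + 0 = - \frac{1}{14} + T$)
$c{\left(-140 \right)} - 30938 = \left(- \frac{1}{14} - 140\right) - 30938 = - \frac{1961}{14} - 30938 = - \frac{435093}{14}$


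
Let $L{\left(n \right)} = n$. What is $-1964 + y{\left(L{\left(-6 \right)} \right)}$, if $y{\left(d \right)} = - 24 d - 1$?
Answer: $-1821$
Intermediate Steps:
$y{\left(d \right)} = -1 - 24 d$
$-1964 + y{\left(L{\left(-6 \right)} \right)} = -1964 - -143 = -1964 + \left(-1 + 144\right) = -1964 + 143 = -1821$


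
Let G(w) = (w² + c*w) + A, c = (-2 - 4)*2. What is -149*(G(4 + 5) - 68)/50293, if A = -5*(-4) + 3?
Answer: 10728/50293 ≈ 0.21331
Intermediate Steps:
c = -12 (c = -6*2 = -12)
A = 23 (A = 20 + 3 = 23)
G(w) = 23 + w² - 12*w (G(w) = (w² - 12*w) + 23 = 23 + w² - 12*w)
-149*(G(4 + 5) - 68)/50293 = -149*((23 + (4 + 5)² - 12*(4 + 5)) - 68)/50293 = -149*((23 + 9² - 12*9) - 68)*(1/50293) = -149*((23 + 81 - 108) - 68)*(1/50293) = -149*(-4 - 68)*(1/50293) = -149*(-72)*(1/50293) = 10728*(1/50293) = 10728/50293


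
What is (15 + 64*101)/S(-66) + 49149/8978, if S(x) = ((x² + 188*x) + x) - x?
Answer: 15344513/3285948 ≈ 4.6697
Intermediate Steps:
S(x) = x² + 188*x (S(x) = (x² + 189*x) - x = x² + 188*x)
(15 + 64*101)/S(-66) + 49149/8978 = (15 + 64*101)/((-66*(188 - 66))) + 49149/8978 = (15 + 6464)/((-66*122)) + 49149*(1/8978) = 6479/(-8052) + 49149/8978 = 6479*(-1/8052) + 49149/8978 = -589/732 + 49149/8978 = 15344513/3285948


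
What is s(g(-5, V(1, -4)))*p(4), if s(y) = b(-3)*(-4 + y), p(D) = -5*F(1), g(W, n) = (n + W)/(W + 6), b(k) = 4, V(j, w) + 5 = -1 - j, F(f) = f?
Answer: 320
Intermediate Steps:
V(j, w) = -6 - j (V(j, w) = -5 + (-1 - j) = -6 - j)
g(W, n) = (W + n)/(6 + W)
p(D) = -5 (p(D) = -5*1 = -5)
s(y) = -16 + 4*y (s(y) = 4*(-4 + y) = -16 + 4*y)
s(g(-5, V(1, -4)))*p(4) = (-16 + 4*((-5 + (-6 - 1*1))/(6 - 5)))*(-5) = (-16 + 4*((-5 + (-6 - 1))/1))*(-5) = (-16 + 4*(1*(-5 - 7)))*(-5) = (-16 + 4*(1*(-12)))*(-5) = (-16 + 4*(-12))*(-5) = (-16 - 48)*(-5) = -64*(-5) = 320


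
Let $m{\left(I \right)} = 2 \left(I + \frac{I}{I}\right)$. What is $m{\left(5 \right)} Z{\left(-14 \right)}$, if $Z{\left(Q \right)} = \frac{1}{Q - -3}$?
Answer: $- \frac{12}{11} \approx -1.0909$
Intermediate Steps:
$Z{\left(Q \right)} = \frac{1}{3 + Q}$ ($Z{\left(Q \right)} = \frac{1}{Q + \left(-21 + 24\right)} = \frac{1}{Q + 3} = \frac{1}{3 + Q}$)
$m{\left(I \right)} = 2 + 2 I$ ($m{\left(I \right)} = 2 \left(I + 1\right) = 2 \left(1 + I\right) = 2 + 2 I$)
$m{\left(5 \right)} Z{\left(-14 \right)} = \frac{2 + 2 \cdot 5}{3 - 14} = \frac{2 + 10}{-11} = 12 \left(- \frac{1}{11}\right) = - \frac{12}{11}$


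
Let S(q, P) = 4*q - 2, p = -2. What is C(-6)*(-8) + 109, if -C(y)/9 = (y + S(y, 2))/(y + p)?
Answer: 397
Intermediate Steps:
S(q, P) = -2 + 4*q
C(y) = -9*(-2 + 5*y)/(-2 + y) (C(y) = -9*(y + (-2 + 4*y))/(y - 2) = -9*(-2 + 5*y)/(-2 + y))
C(-6)*(-8) + 109 = (9*(2 - 5*(-6))/(-2 - 6))*(-8) + 109 = (9*(2 + 30)/(-8))*(-8) + 109 = (9*(-⅛)*32)*(-8) + 109 = -36*(-8) + 109 = 288 + 109 = 397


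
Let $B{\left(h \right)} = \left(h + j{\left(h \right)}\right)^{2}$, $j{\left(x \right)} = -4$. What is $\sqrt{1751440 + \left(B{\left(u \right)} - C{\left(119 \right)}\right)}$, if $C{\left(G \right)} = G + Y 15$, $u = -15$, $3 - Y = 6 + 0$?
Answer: $\sqrt{1751727} \approx 1323.5$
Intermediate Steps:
$Y = -3$ ($Y = 3 - \left(6 + 0\right) = 3 - 6 = -3$)
$B{\left(h \right)} = \left(-4 + h\right)^{2}$ ($B{\left(h \right)} = \left(h - 4\right)^{2} = \left(-4 + h\right)^{2}$)
$C{\left(G \right)} = -45 + G$ ($C{\left(G \right)} = G - 45 = -45 + G$)
$\sqrt{1751440 + \left(B{\left(u \right)} - C{\left(119 \right)}\right)} = \sqrt{1751440 + \left(\left(-4 - 15\right)^{2} - \left(-45 + 119\right)\right)} = \sqrt{1751440 + \left(\left(-19\right)^{2} - 74\right)} = \sqrt{1751440 + \left(361 - 74\right)} = \sqrt{1751440 + 287} = \sqrt{1751727}$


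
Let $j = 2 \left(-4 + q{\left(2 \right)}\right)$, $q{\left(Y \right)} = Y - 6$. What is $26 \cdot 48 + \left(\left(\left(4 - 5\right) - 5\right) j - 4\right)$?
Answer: $1340$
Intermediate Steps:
$q{\left(Y \right)} = -6 + Y$ ($q{\left(Y \right)} = Y - 6 = -6 + Y$)
$j = -16$ ($j = 2 \left(-4 + \left(-6 + 2\right)\right) = 2 \left(-4 - 4\right) = 2 \left(-8\right) = -16$)
$26 \cdot 48 + \left(\left(\left(4 - 5\right) - 5\right) j - 4\right) = 26 \cdot 48 - \left(4 - \left(\left(4 - 5\right) - 5\right) \left(-16\right)\right) = 1248 - \left(4 - \left(\left(4 - 5\right) - 5\right) \left(-16\right)\right) = 1248 - \left(4 - \left(-1 - 5\right) \left(-16\right)\right) = 1248 - -92 = 1248 + \left(96 - 4\right) = 1248 + 92 = 1340$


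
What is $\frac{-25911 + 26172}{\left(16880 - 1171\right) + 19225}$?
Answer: $\frac{261}{34934} \approx 0.0074712$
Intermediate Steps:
$\frac{-25911 + 26172}{\left(16880 - 1171\right) + 19225} = \frac{261}{\left(16880 - 1171\right) + 19225} = \frac{261}{15709 + 19225} = \frac{261}{34934}$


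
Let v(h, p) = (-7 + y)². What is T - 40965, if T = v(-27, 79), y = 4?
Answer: -40956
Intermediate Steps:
v(h, p) = 9 (v(h, p) = (-7 + 4)² = (-3)² = 9)
T = 9
T - 40965 = 9 - 40965 = -40956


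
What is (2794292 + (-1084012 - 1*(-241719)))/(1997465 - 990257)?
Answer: 1951999/1007208 ≈ 1.9380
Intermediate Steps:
(2794292 + (-1084012 - 1*(-241719)))/(1997465 - 990257) = (2794292 + (-1084012 + 241719))/1007208 = (2794292 - 842293)*(1/1007208) = 1951999*(1/1007208) = 1951999/1007208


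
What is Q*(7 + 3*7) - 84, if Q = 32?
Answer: 812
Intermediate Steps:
Q*(7 + 3*7) - 84 = 32*(7 + 3*7) - 84 = 32*(7 + 21) - 84 = 32*28 - 84 = 896 - 84 = 812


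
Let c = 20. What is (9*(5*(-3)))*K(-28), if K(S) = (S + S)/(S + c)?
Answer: -945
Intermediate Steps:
K(S) = 2*S/(20 + S) (K(S) = (S + S)/(S + 20) = (2*S)/(20 + S) = 2*S/(20 + S))
(9*(5*(-3)))*K(-28) = (9*(5*(-3)))*(2*(-28)/(20 - 28)) = (9*(-15))*(2*(-28)/(-8)) = -270*(-28)*(-1)/8 = -135*7 = -945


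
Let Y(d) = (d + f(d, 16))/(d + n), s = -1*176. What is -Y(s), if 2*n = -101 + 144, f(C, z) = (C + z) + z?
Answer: -640/309 ≈ -2.0712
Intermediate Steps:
s = -176
f(C, z) = C + 2*z
n = 43/2 (n = (-101 + 144)/2 = (1/2)*43 = 43/2 ≈ 21.500)
Y(d) = (32 + 2*d)/(43/2 + d) (Y(d) = (d + (d + 2*16))/(d + 43/2) = (d + (d + 32))/(43/2 + d) = (d + (32 + d))/(43/2 + d) = (32 + 2*d)/(43/2 + d))
-Y(s) = -4*(16 - 176)/(43 + 2*(-176)) = -4*(-160)/(43 - 352) = -4*(-160)/(-309) = -4*(-1)*(-160)/309 = -1*640/309 = -640/309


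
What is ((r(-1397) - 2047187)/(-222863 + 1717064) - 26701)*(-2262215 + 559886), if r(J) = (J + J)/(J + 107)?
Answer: 14602956484965726809/321253215 ≈ 4.5456e+10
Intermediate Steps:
r(J) = 2*J/(107 + J) (r(J) = (2*J)/(107 + J) = 2*J/(107 + J))
((r(-1397) - 2047187)/(-222863 + 1717064) - 26701)*(-2262215 + 559886) = ((2*(-1397)/(107 - 1397) - 2047187)/(-222863 + 1717064) - 26701)*(-2262215 + 559886) = ((2*(-1397)/(-1290) - 2047187)/1494201 - 26701)*(-1702329) = ((2*(-1397)*(-1/1290) - 2047187)*(1/1494201) - 26701)*(-1702329) = ((1397/645 - 2047187)*(1/1494201) - 26701)*(-1702329) = (-1320434218/645*1/1494201 - 26701)*(-1702329) = (-1320434218/963759645 - 26701)*(-1702329) = -25734666715363/963759645*(-1702329) = 14602956484965726809/321253215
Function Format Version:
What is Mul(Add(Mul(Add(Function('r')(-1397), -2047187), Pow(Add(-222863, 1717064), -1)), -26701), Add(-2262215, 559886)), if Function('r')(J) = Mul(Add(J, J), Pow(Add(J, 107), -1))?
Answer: Rational(14602956484965726809, 321253215) ≈ 4.5456e+10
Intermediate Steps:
Function('r')(J) = Mul(2, J, Pow(Add(107, J), -1)) (Function('r')(J) = Mul(Mul(2, J), Pow(Add(107, J), -1)) = Mul(2, J, Pow(Add(107, J), -1)))
Mul(Add(Mul(Add(Function('r')(-1397), -2047187), Pow(Add(-222863, 1717064), -1)), -26701), Add(-2262215, 559886)) = Mul(Add(Mul(Add(Mul(2, -1397, Pow(Add(107, -1397), -1)), -2047187), Pow(Add(-222863, 1717064), -1)), -26701), Add(-2262215, 559886)) = Mul(Add(Mul(Add(Mul(2, -1397, Pow(-1290, -1)), -2047187), Pow(1494201, -1)), -26701), -1702329) = Mul(Add(Mul(Add(Mul(2, -1397, Rational(-1, 1290)), -2047187), Rational(1, 1494201)), -26701), -1702329) = Mul(Add(Mul(Add(Rational(1397, 645), -2047187), Rational(1, 1494201)), -26701), -1702329) = Mul(Add(Mul(Rational(-1320434218, 645), Rational(1, 1494201)), -26701), -1702329) = Mul(Add(Rational(-1320434218, 963759645), -26701), -1702329) = Mul(Rational(-25734666715363, 963759645), -1702329) = Rational(14602956484965726809, 321253215)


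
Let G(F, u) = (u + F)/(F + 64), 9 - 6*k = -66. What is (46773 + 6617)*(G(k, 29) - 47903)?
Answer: -391299367640/153 ≈ -2.5575e+9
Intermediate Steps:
k = 25/2 (k = 3/2 - ⅙*(-66) = 3/2 + 11 = 25/2 ≈ 12.500)
G(F, u) = (F + u)/(64 + F)
(46773 + 6617)*(G(k, 29) - 47903) = (46773 + 6617)*((25/2 + 29)/(64 + 25/2) - 47903) = 53390*((83/2)/(153/2) - 47903) = 53390*((2/153)*(83/2) - 47903) = 53390*(83/153 - 47903) = 53390*(-7329076/153) = -391299367640/153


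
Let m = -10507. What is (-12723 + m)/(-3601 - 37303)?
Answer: 11615/20452 ≈ 0.56791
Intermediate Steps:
(-12723 + m)/(-3601 - 37303) = (-12723 - 10507)/(-3601 - 37303) = -23230/(-40904) = -23230*(-1/40904) = 11615/20452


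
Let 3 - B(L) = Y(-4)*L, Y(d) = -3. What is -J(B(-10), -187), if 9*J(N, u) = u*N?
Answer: -561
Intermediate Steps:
B(L) = 3 + 3*L (B(L) = 3 - (-3)*L = 3 + 3*L)
J(N, u) = N*u/9 (J(N, u) = (u*N)/9 = (N*u)/9 = N*u/9)
-J(B(-10), -187) = -(3 + 3*(-10))*(-187)/9 = -(3 - 30)*(-187)/9 = -(-27)*(-187)/9 = -1*561 = -561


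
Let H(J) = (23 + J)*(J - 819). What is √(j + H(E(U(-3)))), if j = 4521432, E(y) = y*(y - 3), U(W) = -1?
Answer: √4499427 ≈ 2121.2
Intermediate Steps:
E(y) = y*(-3 + y)
H(J) = (-819 + J)*(23 + J) (H(J) = (23 + J)*(-819 + J) = (-819 + J)*(23 + J))
√(j + H(E(U(-3)))) = √(4521432 + (-18837 + (-(-3 - 1))² - (-796)*(-3 - 1))) = √(4521432 + (-18837 + (-1*(-4))² - (-796)*(-4))) = √(4521432 + (-18837 + 4² - 796*4)) = √(4521432 + (-18837 + 16 - 3184)) = √(4521432 - 22005) = √4499427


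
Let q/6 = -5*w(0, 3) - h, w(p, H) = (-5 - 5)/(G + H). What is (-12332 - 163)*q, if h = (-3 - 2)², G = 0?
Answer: 624750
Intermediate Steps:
w(p, H) = -10/H (w(p, H) = (-5 - 5)/(0 + H) = -10/H)
h = 25 (h = (-5)² = 25)
q = -50 (q = 6*(-(-50)/3 - 1*25) = 6*(-(-50)/3 - 25) = 6*(-5*(-10/3) - 25) = 6*(50/3 - 25) = 6*(-25/3) = -50)
(-12332 - 163)*q = (-12332 - 163)*(-50) = -12495*(-50) = 624750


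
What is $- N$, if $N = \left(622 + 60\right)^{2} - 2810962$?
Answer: $2345838$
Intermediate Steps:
$N = -2345838$ ($N = 682^{2} - 2810962 = 465124 - 2810962 = -2345838$)
$- N = \left(-1\right) \left(-2345838\right) = 2345838$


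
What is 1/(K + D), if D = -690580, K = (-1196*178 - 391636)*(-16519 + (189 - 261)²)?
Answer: 1/6851588960 ≈ 1.4595e-10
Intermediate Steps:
K = 6852279540 (K = (-212888 - 391636)*(-16519 + (-72)²) = -604524*(-16519 + 5184) = -604524*(-11335) = 6852279540)
1/(K + D) = 1/(6852279540 - 690580) = 1/6851588960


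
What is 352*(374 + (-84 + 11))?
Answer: 105952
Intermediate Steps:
352*(374 + (-84 + 11)) = 352*(374 - 73) = 352*301 = 105952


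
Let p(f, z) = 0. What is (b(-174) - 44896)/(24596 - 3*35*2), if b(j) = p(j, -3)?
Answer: -22448/12193 ≈ -1.8411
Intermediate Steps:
b(j) = 0
(b(-174) - 44896)/(24596 - 3*35*2) = (0 - 44896)/(24596 - 3*35*2) = -44896/(24596 - 105*2) = -44896/(24596 - 210) = -44896/24386 = -44896*1/24386 = -22448/12193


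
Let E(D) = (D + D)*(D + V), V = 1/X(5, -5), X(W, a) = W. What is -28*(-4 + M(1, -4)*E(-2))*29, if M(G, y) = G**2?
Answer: -12992/5 ≈ -2598.4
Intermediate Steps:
V = 1/5 ≈ 0.20000
E(D) = 2*D*(1/5 + D) (E(D) = (D + D)*(D + 1/5) = (2*D)*(1/5 + D) = 2*D*(1/5 + D))
-28*(-4 + M(1, -4)*E(-2))*29 = -28*(-4 + 1**2*((2/5)*(-2)*(1 + 5*(-2))))*29 = -28*(-4 + 1*((2/5)*(-2)*(1 - 10)))*29 = -28*(-4 + 1*((2/5)*(-2)*(-9)))*29 = -28*(-4 + 1*(36/5))*29 = -28*(-4 + 36/5)*29 = -28*16/5*29 = -448/5*29 = -12992/5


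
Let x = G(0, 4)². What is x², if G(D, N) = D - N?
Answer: 256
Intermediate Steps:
x = 16 (x = (0 - 1*4)² = (0 - 4)² = (-4)² = 16)
x² = 16² = 256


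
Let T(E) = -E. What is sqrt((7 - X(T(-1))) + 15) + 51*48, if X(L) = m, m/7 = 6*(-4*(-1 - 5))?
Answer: 2448 + I*sqrt(986) ≈ 2448.0 + 31.401*I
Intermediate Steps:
m = 1008 (m = 7*(6*(-4*(-1 - 5))) = 7*(6*(-4*(-6))) = 7*(6*24) = 7*144 = 1008)
X(L) = 1008
sqrt((7 - X(T(-1))) + 15) + 51*48 = sqrt((7 - 1*1008) + 15) + 51*48 = sqrt((7 - 1008) + 15) + 2448 = sqrt(-1001 + 15) + 2448 = sqrt(-986) + 2448 = I*sqrt(986) + 2448 = 2448 + I*sqrt(986)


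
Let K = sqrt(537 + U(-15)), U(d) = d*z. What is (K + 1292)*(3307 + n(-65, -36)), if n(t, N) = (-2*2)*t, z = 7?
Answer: 4608564 + 42804*sqrt(3) ≈ 4.6827e+6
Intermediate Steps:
n(t, N) = -4*t
U(d) = 7*d (U(d) = d*7 = 7*d)
K = 12*sqrt(3) (K = sqrt(537 + 7*(-15)) = sqrt(537 - 105) = sqrt(432) = 12*sqrt(3) ≈ 20.785)
(K + 1292)*(3307 + n(-65, -36)) = (12*sqrt(3) + 1292)*(3307 - 4*(-65)) = (1292 + 12*sqrt(3))*(3307 + 260) = (1292 + 12*sqrt(3))*3567 = 4608564 + 42804*sqrt(3)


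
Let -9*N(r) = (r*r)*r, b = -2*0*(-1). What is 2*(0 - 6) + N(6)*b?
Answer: -12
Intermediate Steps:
b = 0 (b = 0*(-1) = 0)
N(r) = -r³/9 (N(r) = -r*r*r/9 = -r²*r/9 = -r³/9)
2*(0 - 6) + N(6)*b = 2*(0 - 6) - ⅑*6³*0 = 2*(-6) - ⅑*216*0 = -12 - 24*0 = -12 + 0 = -12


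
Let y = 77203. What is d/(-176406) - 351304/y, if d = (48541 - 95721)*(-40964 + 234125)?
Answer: 117252484255086/2269845403 ≈ 51657.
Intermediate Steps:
d = -9113335980 (d = -47180*193161 = -9113335980)
d/(-176406) - 351304/y = -9113335980/(-176406) - 351304/77203 = -9113335980*(-1/176406) - 351304*1/77203 = 1518889330/29401 - 351304/77203 = 117252484255086/2269845403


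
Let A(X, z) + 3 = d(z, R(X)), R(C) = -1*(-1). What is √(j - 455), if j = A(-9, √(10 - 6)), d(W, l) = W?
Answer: 2*I*√114 ≈ 21.354*I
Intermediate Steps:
R(C) = 1
A(X, z) = -3 + z
j = -1 (j = -3 + √(10 - 6) = -3 + √4 = -3 + 2 = -1)
√(j - 455) = √(-1 - 455) = √(-456) = 2*I*√114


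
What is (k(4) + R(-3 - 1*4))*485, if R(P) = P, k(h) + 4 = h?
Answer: -3395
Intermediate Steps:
k(h) = -4 + h
(k(4) + R(-3 - 1*4))*485 = ((-4 + 4) + (-3 - 1*4))*485 = (0 + (-3 - 4))*485 = (0 - 7)*485 = -7*485 = -3395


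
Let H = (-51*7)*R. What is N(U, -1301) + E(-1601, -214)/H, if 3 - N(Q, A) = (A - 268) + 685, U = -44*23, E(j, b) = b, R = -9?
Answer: 2849717/3213 ≈ 886.93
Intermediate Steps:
U = -1012
N(Q, A) = -414 - A (N(Q, A) = 3 - ((A - 268) + 685) = 3 - ((-268 + A) + 685) = 3 - (417 + A) = 3 + (-417 - A) = -414 - A)
H = 3213 (H = -51*7*(-9) = -357*(-9) = 3213)
N(U, -1301) + E(-1601, -214)/H = (-414 - 1*(-1301)) - 214/3213 = (-414 + 1301) - 214*1/3213 = 887 - 214/3213 = 2849717/3213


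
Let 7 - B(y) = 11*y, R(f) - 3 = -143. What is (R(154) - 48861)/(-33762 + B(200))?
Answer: 49001/35955 ≈ 1.3628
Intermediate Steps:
R(f) = -140 (R(f) = 3 - 143 = -140)
B(y) = 7 - 11*y
(R(154) - 48861)/(-33762 + B(200)) = (-140 - 48861)/(-33762 + (7 - 11*200)) = -49001/(-33762 + (7 - 2200)) = -49001/(-33762 - 2193) = -49001/(-35955) = -49001*(-1/35955) = 49001/35955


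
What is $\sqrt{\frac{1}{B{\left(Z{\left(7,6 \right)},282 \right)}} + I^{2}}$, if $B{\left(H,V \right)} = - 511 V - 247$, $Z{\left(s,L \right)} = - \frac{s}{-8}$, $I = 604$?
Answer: $\frac{\sqrt{7601537396601267}}{144349} \approx 604.0$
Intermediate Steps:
$Z{\left(s,L \right)} = \frac{s}{8}$ ($Z{\left(s,L \right)} = - \frac{s \left(-1\right)}{8} = - \frac{\left(-1\right) s}{8} = \frac{s}{8}$)
$B{\left(H,V \right)} = -247 - 511 V$
$\sqrt{\frac{1}{B{\left(Z{\left(7,6 \right)},282 \right)}} + I^{2}} = \sqrt{\frac{1}{-247 - 144102} + 604^{2}} = \sqrt{\frac{1}{-247 - 144102} + 364816} = \sqrt{\frac{1}{-144349} + 364816} = \sqrt{- \frac{1}{144349} + 364816} = \sqrt{\frac{52660824783}{144349}} = \frac{\sqrt{7601537396601267}}{144349}$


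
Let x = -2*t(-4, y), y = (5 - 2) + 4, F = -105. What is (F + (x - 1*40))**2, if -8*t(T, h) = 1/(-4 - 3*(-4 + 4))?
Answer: 5387041/256 ≈ 21043.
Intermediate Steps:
y = 7 (y = 3 + 4 = 7)
t(T, h) = 1/32 (t(T, h) = -1/(8*(-4 - 3*(-4 + 4))) = -1/(8*(-4 - 3*0)) = -1/(8*(-4 + 0)) = -1/8/(-4) = -1/8*(-1/4) = 1/32)
x = -1/16 (x = -2*1/32 = -1/16 ≈ -0.062500)
(F + (x - 1*40))**2 = (-105 + (-1/16 - 1*40))**2 = (-105 + (-1/16 - 40))**2 = (-105 - 641/16)**2 = (-2321/16)**2 = 5387041/256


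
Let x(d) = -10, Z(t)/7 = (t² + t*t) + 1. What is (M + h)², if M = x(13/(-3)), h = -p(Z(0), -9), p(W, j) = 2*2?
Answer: 196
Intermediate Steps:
Z(t) = 7 + 14*t² (Z(t) = 7*((t² + t*t) + 1) = 7*((t² + t²) + 1) = 7*(2*t² + 1) = 7*(1 + 2*t²) = 7 + 14*t²)
p(W, j) = 4
h = -4 (h = -1*4 = -4)
M = -10
(M + h)² = (-10 - 4)² = (-14)² = 196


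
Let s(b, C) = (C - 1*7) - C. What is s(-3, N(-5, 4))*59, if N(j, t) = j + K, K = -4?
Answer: -413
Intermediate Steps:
N(j, t) = -4 + j (N(j, t) = j - 4 = -4 + j)
s(b, C) = -7 (s(b, C) = (C - 7) - C = (-7 + C) - C = -7)
s(-3, N(-5, 4))*59 = -7*59 = -413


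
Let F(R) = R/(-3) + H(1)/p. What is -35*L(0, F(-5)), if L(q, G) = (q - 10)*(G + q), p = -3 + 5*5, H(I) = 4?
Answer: 21350/33 ≈ 646.97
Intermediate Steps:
p = 22 (p = -3 + 25 = 22)
F(R) = 2/11 - R/3 (F(R) = R/(-3) + 4/22 = R*(-⅓) + 4*(1/22) = -R/3 + 2/11 = 2/11 - R/3)
L(q, G) = (-10 + q)*(G + q)
-35*L(0, F(-5)) = -35*(0² - 10*(2/11 - ⅓*(-5)) - 10*0 + (2/11 - ⅓*(-5))*0) = -35*(0 - 10*(2/11 + 5/3) + 0 + (2/11 + 5/3)*0) = -35*(0 - 10*61/33 + 0 + (61/33)*0) = -35*(0 - 610/33 + 0 + 0) = -35*(-610/33) = 21350/33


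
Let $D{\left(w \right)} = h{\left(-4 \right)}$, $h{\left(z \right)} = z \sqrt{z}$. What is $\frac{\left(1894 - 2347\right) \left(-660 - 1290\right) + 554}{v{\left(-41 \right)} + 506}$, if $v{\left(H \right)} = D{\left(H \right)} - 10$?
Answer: $\frac{6850256}{3845} + \frac{110488 i}{3845} \approx 1781.6 + 28.736 i$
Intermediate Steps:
$h{\left(z \right)} = z^{\frac{3}{2}}$
$D{\left(w \right)} = - 8 i$ ($D{\left(w \right)} = \left(-4\right)^{\frac{3}{2}} = - 8 i$)
$v{\left(H \right)} = -10 - 8 i$ ($v{\left(H \right)} = - 8 i - 10 = -10 - 8 i$)
$\frac{\left(1894 - 2347\right) \left(-660 - 1290\right) + 554}{v{\left(-41 \right)} + 506} = \frac{\left(1894 - 2347\right) \left(-660 - 1290\right) + 554}{\left(-10 - 8 i\right) + 506} = \frac{\left(-453\right) \left(-1950\right) + 554}{496 - 8 i} = \left(883350 + 554\right) \frac{496 + 8 i}{246080} = 883904 \frac{496 + 8 i}{246080} = \frac{13811 \left(496 + 8 i\right)}{3845}$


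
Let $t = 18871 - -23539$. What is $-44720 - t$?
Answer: $-87130$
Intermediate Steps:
$t = 42410$ ($t = 18871 + 23539 = 42410$)
$-44720 - t = -44720 - 42410 = -87130$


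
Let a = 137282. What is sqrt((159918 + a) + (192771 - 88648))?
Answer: sqrt(401323) ≈ 633.50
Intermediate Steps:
sqrt((159918 + a) + (192771 - 88648)) = sqrt((159918 + 137282) + (192771 - 88648)) = sqrt(297200 + 104123) = sqrt(401323)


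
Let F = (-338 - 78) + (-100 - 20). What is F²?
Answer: 287296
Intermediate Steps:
F = -536 (F = -416 - 120 = -536)
F² = (-536)² = 287296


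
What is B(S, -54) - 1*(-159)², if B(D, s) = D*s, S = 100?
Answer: -30681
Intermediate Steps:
B(S, -54) - 1*(-159)² = 100*(-54) - 1*(-159)² = -5400 - 1*25281 = -5400 - 25281 = -30681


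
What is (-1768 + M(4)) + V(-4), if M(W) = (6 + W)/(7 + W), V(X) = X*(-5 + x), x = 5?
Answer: -19438/11 ≈ -1767.1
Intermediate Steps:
V(X) = 0 (V(X) = X*(-5 + 5) = X*0 = 0)
M(W) = (6 + W)/(7 + W)
(-1768 + M(4)) + V(-4) = (-1768 + (6 + 4)/(7 + 4)) + 0 = (-1768 + 10/11) + 0 = -19438/11 + 0 = -19438/11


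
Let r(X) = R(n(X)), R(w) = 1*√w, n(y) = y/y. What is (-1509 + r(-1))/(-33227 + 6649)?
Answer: 754/13289 ≈ 0.056739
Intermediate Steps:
n(y) = 1
R(w) = √w
r(X) = 1 (r(X) = √1 = 1)
(-1509 + r(-1))/(-33227 + 6649) = (-1509 + 1)/(-33227 + 6649) = -1508/(-26578) = -1508*(-1/26578) = 754/13289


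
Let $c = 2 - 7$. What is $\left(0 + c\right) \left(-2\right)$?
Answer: $10$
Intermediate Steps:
$c = -5$ ($c = 2 - 7 = -5$)
$\left(0 + c\right) \left(-2\right) = \left(0 - 5\right) \left(-2\right) = \left(-5\right) \left(-2\right) = 10$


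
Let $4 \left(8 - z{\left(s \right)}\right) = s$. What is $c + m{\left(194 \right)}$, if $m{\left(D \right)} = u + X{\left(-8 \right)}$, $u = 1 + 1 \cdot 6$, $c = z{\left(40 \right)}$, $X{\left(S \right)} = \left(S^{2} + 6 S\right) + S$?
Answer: $13$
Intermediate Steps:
$X{\left(S \right)} = S^{2} + 7 S$
$z{\left(s \right)} = 8 - \frac{s}{4}$
$c = -2$ ($c = 8 - 10 = -2$)
$u = 7$ ($u = 1 + 6 = 7$)
$m{\left(D \right)} = 15$ ($m{\left(D \right)} = 7 - 8 \left(7 - 8\right) = 7 - -8 = 7 + 8 = 15$)
$c + m{\left(194 \right)} = -2 + 15 = 13$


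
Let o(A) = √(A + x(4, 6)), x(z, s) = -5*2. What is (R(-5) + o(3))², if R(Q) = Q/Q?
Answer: (1 + I*√7)² ≈ -6.0 + 5.2915*I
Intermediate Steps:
R(Q) = 1
x(z, s) = -10
o(A) = √(-10 + A) (o(A) = √(A - 10) = √(-10 + A))
(R(-5) + o(3))² = (1 + √(-10 + 3))² = (1 + √(-7))² = (1 + I*√7)²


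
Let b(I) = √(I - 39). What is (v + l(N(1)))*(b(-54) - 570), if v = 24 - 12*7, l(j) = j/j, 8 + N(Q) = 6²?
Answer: 33630 - 59*I*√93 ≈ 33630.0 - 568.98*I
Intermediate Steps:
N(Q) = 28 (N(Q) = -8 + 6² = -8 + 36 = 28)
b(I) = √(-39 + I)
l(j) = 1
v = -60 (v = 24 - 84 = -60)
(v + l(N(1)))*(b(-54) - 570) = (-60 + 1)*(√(-39 - 54) - 570) = -59*(√(-93) - 570) = -59*(I*√93 - 570) = -59*(-570 + I*√93) = 33630 - 59*I*√93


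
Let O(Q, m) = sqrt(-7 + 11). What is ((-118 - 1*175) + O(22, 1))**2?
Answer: 84681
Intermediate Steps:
O(Q, m) = 2 (O(Q, m) = sqrt(4) = 2)
((-118 - 1*175) + O(22, 1))**2 = ((-118 - 1*175) + 2)**2 = ((-118 - 175) + 2)**2 = (-293 + 2)**2 = (-291)**2 = 84681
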